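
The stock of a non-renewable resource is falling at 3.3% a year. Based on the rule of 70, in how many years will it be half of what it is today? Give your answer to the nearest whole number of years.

around 21 years

The rule works in reverse for decay: 70/3.3 ≈ 21.21 years to halve.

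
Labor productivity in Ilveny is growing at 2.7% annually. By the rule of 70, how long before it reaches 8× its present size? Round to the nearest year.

about 78 years

One doubling takes 70/2.7 = 25.93 years.
Getting to 8× needs 3 doublings: 3 × 25.93 ≈ 78 years.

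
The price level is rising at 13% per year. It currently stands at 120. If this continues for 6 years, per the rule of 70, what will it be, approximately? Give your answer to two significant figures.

It doubles every 70/13 ≈ 5.38 years, so 6 years is 1.12 doublings.
2^1.12 ≈ 2.17; 120 × 2.17 ≈ 260.

≈ 260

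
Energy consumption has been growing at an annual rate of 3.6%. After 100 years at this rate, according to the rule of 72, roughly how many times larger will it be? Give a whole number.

≈ 32 times

At 3.6% one doubling takes ≈ 20.00 years; 100 years is 5 of them, so ×32.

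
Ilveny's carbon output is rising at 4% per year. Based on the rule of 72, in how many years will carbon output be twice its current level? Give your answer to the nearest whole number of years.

roughly 18 years

Doubling time ≈ 72 / 4 = 18.00 years.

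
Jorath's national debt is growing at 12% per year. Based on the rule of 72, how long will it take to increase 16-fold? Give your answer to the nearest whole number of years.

Doubling time ≈ 72/12 = 6.00 years.
16 = 2^4, so 4 doublings → 24 years.

≈ 24 years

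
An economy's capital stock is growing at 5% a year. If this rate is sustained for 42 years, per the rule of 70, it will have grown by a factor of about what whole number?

roughly 8 times

At 5% one doubling takes ≈ 14.00 years; 42 years is 3 of them, so ×8.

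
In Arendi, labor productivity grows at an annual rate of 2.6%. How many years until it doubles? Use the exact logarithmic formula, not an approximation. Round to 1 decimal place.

t = ln(2) / ln(1 + 0.026) = 0.6931 / 0.025668 ≈ 27.00.

27.0 years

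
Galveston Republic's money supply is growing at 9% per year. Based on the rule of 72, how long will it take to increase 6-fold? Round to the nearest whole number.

Doubling time ≈ 72/9 = 8.00 years.
Reaching 6× takes log₂(6) ≈ 2.58 doublings.
2.58 × 8.00 ≈ 21 years.

about 21 years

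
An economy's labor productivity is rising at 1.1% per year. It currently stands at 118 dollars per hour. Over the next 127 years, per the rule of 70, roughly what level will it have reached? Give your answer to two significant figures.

Doubling time ≈ 70/1.1 = 63.64 years.
127 years is 127/63.64 ≈ 2.00 doublings, a factor of 2^2.00 ≈ 4.00.
118 × 4.00 ≈ 470 dollars per hour.

roughly 470 dollars per hour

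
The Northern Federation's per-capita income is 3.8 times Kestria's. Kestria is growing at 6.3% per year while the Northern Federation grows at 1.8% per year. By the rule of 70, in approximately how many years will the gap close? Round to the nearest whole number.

approximately 30 years

The growth-rate gap is 6.3% − 1.8% = 4.5 percentage points.
So the ratio between them halves every 70/4.5 ≈ 15.56 years.
A 3.8 times gap takes log₂(3.8) ≈ 1.93 halvings to close: 1.93 × 15.56 ≈ 30 years.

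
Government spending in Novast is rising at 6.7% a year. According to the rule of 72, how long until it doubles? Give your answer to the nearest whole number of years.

Doubling time ≈ 72 / 6.7 = 10.75 years.

about 11 years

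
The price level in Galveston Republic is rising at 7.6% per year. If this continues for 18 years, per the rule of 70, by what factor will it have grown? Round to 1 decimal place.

3.9 times

Doubling time ≈ 70/7.6 = 9.21 years.
18 years / 9.21 ≈ 1.95 doublings → factor 2^1.95 ≈ 3.9.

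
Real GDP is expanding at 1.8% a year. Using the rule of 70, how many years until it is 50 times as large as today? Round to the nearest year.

around 219 years

One doubling takes 70/1.8 = 38.89 years.
50× is log₂ 50 ≈ 5.64 doublings, so ≈ 5.64 × 38.89 = 219 years.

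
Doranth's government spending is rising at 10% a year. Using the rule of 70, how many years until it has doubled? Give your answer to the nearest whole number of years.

approximately 7 years

At 10%, doubling takes about 70/10 = 7.00 years.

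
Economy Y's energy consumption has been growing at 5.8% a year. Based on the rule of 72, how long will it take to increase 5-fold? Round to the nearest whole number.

approximately 29 years

One doubling takes 72/5.8 = 12.41 years.
Reaching 5× takes log₂(5) ≈ 2.32 doublings.
2.32 × 12.41 ≈ 29 years.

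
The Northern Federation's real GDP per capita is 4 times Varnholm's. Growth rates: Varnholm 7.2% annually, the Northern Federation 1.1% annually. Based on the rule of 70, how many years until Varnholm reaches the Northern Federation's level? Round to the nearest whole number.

The growth-rate gap is 7.2% − 1.1% = 6.1 percentage points.
So the ratio between them halves every 70/6.1 ≈ 11.48 years.
A 4 times gap closes after 2 halvings: 2 × 11.48 ≈ 23 years.

23 years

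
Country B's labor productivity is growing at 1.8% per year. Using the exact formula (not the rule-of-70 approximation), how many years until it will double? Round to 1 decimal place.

38.9 years

t = ln(2) / ln(1 + 0.018) = 0.6931 / 0.017840 ≈ 38.85.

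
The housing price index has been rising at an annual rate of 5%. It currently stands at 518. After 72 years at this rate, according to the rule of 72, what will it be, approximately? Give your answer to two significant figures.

Doubling time ≈ 72/5 = 14.40 years.
72 years is 72/14.40 ≈ 5.00 doublings, a factor of 2^5.00 ≈ 32.00.
518 × 32.00 ≈ 17000.

17000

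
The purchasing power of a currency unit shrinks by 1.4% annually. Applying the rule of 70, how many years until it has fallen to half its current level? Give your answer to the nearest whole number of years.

Halving time ≈ 70 / 1.4 = 50.00 → 50 years.

≈ 50 years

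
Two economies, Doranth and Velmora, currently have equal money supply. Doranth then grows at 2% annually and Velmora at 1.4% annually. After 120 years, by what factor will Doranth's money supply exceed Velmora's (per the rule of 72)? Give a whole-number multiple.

Rate gap = 2% − 1.4% = 0.6 points.
The ratio doubles every 72/0.6 ≈ 120.00 years.
120/120.00 ≈ 1.00 doublings → ratio ≈ 2^1.00 ≈ 2.

2 times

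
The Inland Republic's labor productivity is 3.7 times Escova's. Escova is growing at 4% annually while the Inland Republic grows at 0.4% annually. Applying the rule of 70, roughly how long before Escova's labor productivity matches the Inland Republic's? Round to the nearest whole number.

The growth-rate gap is 4% − 0.4% = 3.6 percentage points.
So the ratio between them halves every 70/3.6 ≈ 19.44 years.
A 3.7 times gap takes log₂(3.7) ≈ 1.89 halvings to close: 1.89 × 19.44 ≈ 37 years.

37 years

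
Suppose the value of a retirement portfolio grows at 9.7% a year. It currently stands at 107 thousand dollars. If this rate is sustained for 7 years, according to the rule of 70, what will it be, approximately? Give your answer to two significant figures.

about 210 thousand dollars

It doubles every 70/9.7 ≈ 7.22 years, so 7 years is 0.97 doublings.
2^0.97 ≈ 1.96; 107 × 1.96 ≈ 210 thousand dollars.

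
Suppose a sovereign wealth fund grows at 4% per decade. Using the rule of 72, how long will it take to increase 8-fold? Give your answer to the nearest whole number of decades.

Doubling time ≈ 72/4 = 18.00 decades.
Getting to 8× needs 3 doublings: 3 × 18.00 ≈ 54 decades.

≈ 54 decades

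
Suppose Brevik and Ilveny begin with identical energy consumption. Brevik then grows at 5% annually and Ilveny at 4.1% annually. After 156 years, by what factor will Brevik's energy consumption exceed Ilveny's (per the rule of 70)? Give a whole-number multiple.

about 4 times

Rate gap = 5% − 4.1% = 0.9 points.
The ratio doubles every 70/0.9 ≈ 77.78 years.
156/77.78 ≈ 2.01 doublings → ratio ≈ 2^2.01 ≈ 4.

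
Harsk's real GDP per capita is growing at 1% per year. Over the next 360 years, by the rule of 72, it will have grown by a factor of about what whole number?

Doubling time ≈ 72/1 = 72.00 years.
360/72.00 ≈ 5 doublings, so about 2^5 = 32×.

approximately 32 times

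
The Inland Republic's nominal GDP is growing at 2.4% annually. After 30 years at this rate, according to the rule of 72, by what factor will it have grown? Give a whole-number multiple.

≈ 2 times

At 2.4% one doubling takes ≈ 30.00 years; 30 years is 1 of them, so ×2.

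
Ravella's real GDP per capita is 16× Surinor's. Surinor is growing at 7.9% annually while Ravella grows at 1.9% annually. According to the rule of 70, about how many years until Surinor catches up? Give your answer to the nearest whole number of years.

Surinor gains on Ravella at 7.9% − 1.9% = 6 points a year.
At that relative rate the gap halves every 70/6 ≈ 11.67 years.
A 16× gap closes after 4 halvings: 4 × 11.67 ≈ 47 years.

about 47 years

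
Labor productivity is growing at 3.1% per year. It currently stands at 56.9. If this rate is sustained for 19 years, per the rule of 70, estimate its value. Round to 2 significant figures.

roughly 100

Doubling time ≈ 70/3.1 = 22.58 years.
19 years is 19/22.58 ≈ 0.84 doublings, a factor of 2^0.84 ≈ 1.79.
56.9 × 1.79 ≈ 100.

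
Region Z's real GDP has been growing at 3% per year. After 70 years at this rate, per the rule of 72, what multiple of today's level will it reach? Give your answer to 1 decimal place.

≈ 7.6 times

Doubling time ≈ 72/3 = 24.00 years.
70 years / 24.00 ≈ 2.92 doublings → factor 2^2.92 ≈ 7.6.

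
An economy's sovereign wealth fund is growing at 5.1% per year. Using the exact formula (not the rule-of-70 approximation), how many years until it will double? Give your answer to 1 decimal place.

t = ln(2) / ln(1 + 0.051) = 0.6931 / 0.049742 ≈ 13.93.

13.9 years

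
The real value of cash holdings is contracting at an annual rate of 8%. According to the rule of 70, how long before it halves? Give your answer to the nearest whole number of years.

Falling at 8%, it halves about every 70/8 = 8.75 years.

9 years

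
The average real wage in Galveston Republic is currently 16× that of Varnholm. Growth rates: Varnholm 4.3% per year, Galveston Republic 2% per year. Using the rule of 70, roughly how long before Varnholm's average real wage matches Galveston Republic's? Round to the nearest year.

roughly 122 years

What matters is the difference: 2.3 pp.
Rule of 70 on the gap: the ratio halves every 70/2.3 ≈ 30.43 years.
A 16× gap closes after 4 halvings: 4 × 30.43 ≈ 122 years.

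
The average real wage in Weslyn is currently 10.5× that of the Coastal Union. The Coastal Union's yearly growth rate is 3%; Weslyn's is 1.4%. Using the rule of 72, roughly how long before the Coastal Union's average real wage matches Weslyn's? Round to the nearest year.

What matters is the difference: 1.6 pp.
Rule of 72 on the gap: the ratio halves every 72/1.6 ≈ 45.00 years.
A 10.5× gap takes log₂(10.5) ≈ 3.39 halvings to close: 3.39 × 45.00 ≈ 153 years.

≈ 153 years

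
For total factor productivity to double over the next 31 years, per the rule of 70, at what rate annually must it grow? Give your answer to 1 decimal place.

2.3%

70 / 31 ≈ 2.26, so about 2.3% annually.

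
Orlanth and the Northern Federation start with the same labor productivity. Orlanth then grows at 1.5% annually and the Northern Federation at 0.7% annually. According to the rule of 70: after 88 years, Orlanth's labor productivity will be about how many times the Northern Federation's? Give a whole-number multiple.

Only the 0.8-point difference matters.
70/0.8 ≈ 87.50 years per doubling of the ratio; 88 years gives 1.01 doublings, so ≈ 2×.

around 2 times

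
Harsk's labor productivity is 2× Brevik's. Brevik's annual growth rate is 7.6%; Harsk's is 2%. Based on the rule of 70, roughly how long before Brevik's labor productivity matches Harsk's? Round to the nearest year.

around 13 years

Brevik gains on Harsk at 7.6% − 2% = 5.6 points a year.
At that relative rate the gap halves every 70/5.6 ≈ 12.50 years.
A 2× gap closes after 1 halving: 1 × 12.50 ≈ 13 years.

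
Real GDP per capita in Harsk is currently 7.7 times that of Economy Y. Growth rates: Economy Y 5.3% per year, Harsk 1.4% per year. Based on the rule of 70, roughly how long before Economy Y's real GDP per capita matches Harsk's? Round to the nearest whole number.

What matters is the difference: 3.9 pp.
Rule of 70 on the gap: the ratio halves every 70/3.9 ≈ 17.95 years.
A 7.7 times gap takes log₂(7.7) ≈ 2.94 halvings to close: 2.94 × 17.95 ≈ 53 years.

about 53 years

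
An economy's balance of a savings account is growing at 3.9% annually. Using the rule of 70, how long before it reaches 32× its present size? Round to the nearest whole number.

around 90 years

One doubling takes 70/3.9 = 17.95 years.
Getting to 32× needs 5 doublings: 5 × 17.95 ≈ 90 years.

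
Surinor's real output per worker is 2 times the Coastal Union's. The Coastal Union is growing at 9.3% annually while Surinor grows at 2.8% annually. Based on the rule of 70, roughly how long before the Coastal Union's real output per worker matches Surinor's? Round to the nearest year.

The growth-rate gap is 9.3% − 2.8% = 6.5 percentage points.
So the ratio between them halves every 70/6.5 ≈ 10.77 years.
A 2 times gap closes after 1 halving: 1 × 10.77 ≈ 11 years.

about 11 years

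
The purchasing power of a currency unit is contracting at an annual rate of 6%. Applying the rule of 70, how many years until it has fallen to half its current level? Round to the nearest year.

Falling at 6%, it halves about every 70/6 = 11.67 years.

≈ 12 years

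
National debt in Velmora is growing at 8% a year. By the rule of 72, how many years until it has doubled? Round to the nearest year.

72/8 ≈ 9.00, so it doubles roughly every 9 years.

around 9 years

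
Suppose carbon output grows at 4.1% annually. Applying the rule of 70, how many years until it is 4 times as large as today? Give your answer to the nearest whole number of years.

≈ 34 years

One doubling takes 70/4.1 = 17.07 years.
4× is 2 doublings, so 2 × 17.07 ≈ 34 years.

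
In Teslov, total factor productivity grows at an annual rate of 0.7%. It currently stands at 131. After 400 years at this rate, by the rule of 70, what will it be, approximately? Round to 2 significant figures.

approximately 2100

It doubles every 70/0.7 ≈ 100.00 years, so 400 years is 4.00 doublings.
2^4.00 ≈ 16.00; 131 × 16.00 ≈ 2100.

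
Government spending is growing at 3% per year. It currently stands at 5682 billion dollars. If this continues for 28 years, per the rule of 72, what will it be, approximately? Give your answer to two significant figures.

It doubles every 72/3 ≈ 24.00 years, so 28 years is 1.17 doublings.
2^1.17 ≈ 2.25; 5682 × 2.25 ≈ 13000 billion dollars.

about 13000 billion dollars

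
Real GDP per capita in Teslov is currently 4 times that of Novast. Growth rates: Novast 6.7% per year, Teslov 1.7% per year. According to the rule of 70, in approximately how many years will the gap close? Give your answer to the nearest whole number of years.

Novast gains on Teslov at 6.7% − 1.7% = 5 points a year.
At that relative rate the gap halves every 70/5 ≈ 14.00 years.
A 4 times gap closes after 2 halvings: 2 × 14.00 ≈ 28 years.

roughly 28 years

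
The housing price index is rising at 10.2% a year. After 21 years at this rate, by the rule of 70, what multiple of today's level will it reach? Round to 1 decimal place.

approximately 8.3 times

Doubles every ≈ 6.86 years (70/10.2).
21 years is 3.06 doublings; 2^3.06 ≈ 8.3×.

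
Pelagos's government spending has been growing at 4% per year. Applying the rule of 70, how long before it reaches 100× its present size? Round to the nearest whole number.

At 4% it doubles every 70/4 ≈ 17.50 years.
Reaching 100× takes log₂(100) ≈ 6.64 doublings.
6.64 × 17.50 ≈ 116 years.

about 116 years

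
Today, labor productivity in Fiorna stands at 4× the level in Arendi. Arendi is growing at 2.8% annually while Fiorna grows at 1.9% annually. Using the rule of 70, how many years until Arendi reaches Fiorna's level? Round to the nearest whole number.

The growth-rate gap is 2.8% − 1.9% = 0.9 percentage points.
So the ratio between them halves every 70/0.9 ≈ 77.78 years.
A 4× gap closes after 2 halvings: 2 × 77.78 ≈ 156 years.

around 156 years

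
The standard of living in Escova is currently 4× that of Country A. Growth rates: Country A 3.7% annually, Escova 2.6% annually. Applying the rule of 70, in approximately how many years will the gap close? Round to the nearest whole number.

Country A gains on Escova at 3.7% − 2.6% = 1.1 points a year.
At that relative rate the gap halves every 70/1.1 ≈ 63.64 years.
A 4× gap closes after 2 halvings: 2 × 63.64 ≈ 127 years.

≈ 127 years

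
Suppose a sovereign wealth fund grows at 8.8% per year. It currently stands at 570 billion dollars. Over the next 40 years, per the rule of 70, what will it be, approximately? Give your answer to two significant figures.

It doubles every 70/8.8 ≈ 7.95 years, so 40 years is 5.03 doublings.
2^5.03 ≈ 32.67; 570 × 32.67 ≈ 19000 billion dollars.

roughly 19000 billion dollars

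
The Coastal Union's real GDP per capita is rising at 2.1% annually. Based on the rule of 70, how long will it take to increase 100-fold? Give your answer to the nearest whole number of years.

about 221 years

One doubling takes 70/2.1 = 33.33 years.
Reaching 100× takes log₂(100) ≈ 6.64 doublings.
6.64 × 33.33 ≈ 221 years.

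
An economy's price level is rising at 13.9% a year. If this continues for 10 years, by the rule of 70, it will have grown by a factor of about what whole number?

roughly 4 times

Doubling time ≈ 70/13.9 = 5.04 years.
10/5.04 ≈ 2 doublings, so about 2^2 = 4×.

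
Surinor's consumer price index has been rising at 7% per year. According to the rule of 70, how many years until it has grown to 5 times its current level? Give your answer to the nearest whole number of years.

about 23 years

One doubling takes 70/7 = 10.00 years.
Reaching 5× takes log₂(5) ≈ 2.32 doublings.
2.32 × 10.00 ≈ 23 years.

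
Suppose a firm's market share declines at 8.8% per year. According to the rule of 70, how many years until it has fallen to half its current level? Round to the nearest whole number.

The rule works in reverse for decay: 70/8.8 ≈ 7.95 years to halve.

about 8 years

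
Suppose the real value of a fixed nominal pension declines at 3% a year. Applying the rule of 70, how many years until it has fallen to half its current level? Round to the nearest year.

approximately 23 years

Halving time ≈ 70 / 3 = 23.33 → 23 years.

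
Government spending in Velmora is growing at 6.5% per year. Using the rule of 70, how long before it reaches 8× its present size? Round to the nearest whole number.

At 6.5% it doubles every 70/6.5 ≈ 10.77 years.
8× is 3 doublings, so 3 × 10.77 ≈ 32 years.

about 32 years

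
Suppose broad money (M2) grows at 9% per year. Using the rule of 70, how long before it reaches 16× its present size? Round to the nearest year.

≈ 31 years

Doubling time ≈ 70/9 = 7.78 years.
16× is 4 doublings, so 4 × 7.78 ≈ 31 years.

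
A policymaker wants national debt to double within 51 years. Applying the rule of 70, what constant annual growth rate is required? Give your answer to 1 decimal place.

≈ 1.4%

70 / 51 ≈ 1.37, so about 1.4% a year.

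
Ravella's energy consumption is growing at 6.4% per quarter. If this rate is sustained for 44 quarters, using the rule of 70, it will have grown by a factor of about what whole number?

around 16 times

Doubling time ≈ 70/6.4 = 10.94 quarters.
44/10.94 ≈ 4 doublings, so about 2^4 = 16×.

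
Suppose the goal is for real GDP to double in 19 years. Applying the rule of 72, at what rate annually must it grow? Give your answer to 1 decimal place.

72 / 19 ≈ 3.79, so about 3.8% annually.

around 3.8%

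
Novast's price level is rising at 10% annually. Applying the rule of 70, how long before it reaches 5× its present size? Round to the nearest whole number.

≈ 16 years

Doubling time ≈ 70/10 = 7.00 years.
Reaching 5× takes log₂(5) ≈ 2.32 doublings.
2.32 × 7.00 ≈ 16 years.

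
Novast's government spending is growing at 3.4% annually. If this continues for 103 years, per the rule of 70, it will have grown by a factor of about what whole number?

around 32 times

70/3.4 ≈ 20.59 years per doubling.
103 years fits 5 doublings: 2^5 = 32.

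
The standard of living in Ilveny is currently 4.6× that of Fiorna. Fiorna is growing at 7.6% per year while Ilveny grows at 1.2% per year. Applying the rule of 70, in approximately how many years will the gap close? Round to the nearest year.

about 24 years

What matters is the difference: 6.4 pp.
Rule of 70 on the gap: the ratio halves every 70/6.4 ≈ 10.94 years.
A 4.6× gap takes log₂(4.6) ≈ 2.20 halvings to close: 2.20 × 10.94 ≈ 24 years.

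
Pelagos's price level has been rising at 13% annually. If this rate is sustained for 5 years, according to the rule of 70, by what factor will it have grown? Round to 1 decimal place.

Doubling time ≈ 70/13 = 5.38 years.
5 years / 5.38 ≈ 0.93 doublings → factor 2^0.93 ≈ 1.9.

roughly 1.9 times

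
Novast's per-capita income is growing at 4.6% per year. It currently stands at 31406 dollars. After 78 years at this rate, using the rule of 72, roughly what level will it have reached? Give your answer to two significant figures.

Doubling time ≈ 72/4.6 = 15.65 years.
78 years is 78/15.65 ≈ 4.98 doublings, a factor of 2^4.98 ≈ 31.56.
31406 × 31.56 ≈ 990000 dollars.

around 990000 dollars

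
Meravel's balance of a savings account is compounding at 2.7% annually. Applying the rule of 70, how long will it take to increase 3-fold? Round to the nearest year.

At 2.7% it doubles every 70/2.7 ≈ 25.93 years.
Reaching 3× takes log₂(3) ≈ 1.58 doublings.
1.58 × 25.93 ≈ 41 years.

roughly 41 years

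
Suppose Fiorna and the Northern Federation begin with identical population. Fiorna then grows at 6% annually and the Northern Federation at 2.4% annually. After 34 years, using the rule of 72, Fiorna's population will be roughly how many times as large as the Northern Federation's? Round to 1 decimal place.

Rate gap = 6% − 2.4% = 3.6 points.
The ratio doubles every 72/3.6 ≈ 20.00 years.
34/20.00 ≈ 1.70 doublings → ratio ≈ 2^1.70 ≈ 3.2.

≈ 3.2 times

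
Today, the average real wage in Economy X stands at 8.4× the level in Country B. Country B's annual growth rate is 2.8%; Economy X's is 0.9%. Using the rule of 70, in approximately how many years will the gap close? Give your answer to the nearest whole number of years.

≈ 113 years

Country B gains on Economy X at 2.8% − 0.9% = 1.9 points a year.
At that relative rate the gap halves every 70/1.9 ≈ 36.84 years.
An 8.4× gap takes log₂(8.4) ≈ 3.07 halvings to close: 3.07 × 36.84 ≈ 113 years.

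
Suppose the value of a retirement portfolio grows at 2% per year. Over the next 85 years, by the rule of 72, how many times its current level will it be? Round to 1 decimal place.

Doubling time ≈ 72/2 = 36.00 years.
85 years / 36.00 ≈ 2.36 doublings → factor 2^2.36 ≈ 5.1.

5.1 times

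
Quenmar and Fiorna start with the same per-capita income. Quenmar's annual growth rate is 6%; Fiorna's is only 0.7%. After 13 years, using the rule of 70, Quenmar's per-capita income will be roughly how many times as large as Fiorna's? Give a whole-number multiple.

Rate gap = 6% − 0.7% = 5.3 points.
The ratio doubles every 70/5.3 ≈ 13.21 years.
13/13.21 ≈ 0.98 doublings → ratio ≈ 2^0.98 ≈ 2.

≈ 2 times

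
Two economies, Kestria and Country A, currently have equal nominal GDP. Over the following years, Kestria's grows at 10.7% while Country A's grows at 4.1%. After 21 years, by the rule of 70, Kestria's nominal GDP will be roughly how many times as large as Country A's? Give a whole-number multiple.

around 4 times

Only the 6.6-point difference matters.
70/6.6 ≈ 10.61 years per doubling of the ratio; 21 years gives 1.98 doublings, so ≈ 4×.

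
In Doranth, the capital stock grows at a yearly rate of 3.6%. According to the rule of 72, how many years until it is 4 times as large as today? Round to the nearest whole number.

One doubling takes 72/3.6 = 20.00 years.
Getting to 4× needs 2 doublings: 2 × 20.00 ≈ 40 years.

around 40 years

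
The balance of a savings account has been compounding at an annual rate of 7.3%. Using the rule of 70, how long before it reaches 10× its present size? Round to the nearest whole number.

around 32 years

At 7.3% it doubles every 70/7.3 ≈ 9.59 years.
10× is log₂ 10 ≈ 3.32 doublings, so ≈ 3.32 × 9.59 = 32 years.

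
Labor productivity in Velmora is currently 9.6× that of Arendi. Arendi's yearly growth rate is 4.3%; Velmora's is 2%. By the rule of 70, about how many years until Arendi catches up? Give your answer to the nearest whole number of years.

Arendi gains on Velmora at 4.3% − 2% = 2.3 points a year.
At that relative rate the gap halves every 70/2.3 ≈ 30.43 years.
A 9.6× gap takes log₂(9.6) ≈ 3.26 halvings to close: 3.26 × 30.43 ≈ 99 years.

≈ 99 years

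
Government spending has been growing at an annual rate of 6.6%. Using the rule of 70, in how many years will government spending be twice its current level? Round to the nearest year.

around 11 years

70/6.6 ≈ 10.61, so it doubles roughly every 11 years.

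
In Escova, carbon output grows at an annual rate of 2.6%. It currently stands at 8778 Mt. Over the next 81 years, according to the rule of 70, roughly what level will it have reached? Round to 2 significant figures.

71000 Mt

It doubles every 70/2.6 ≈ 26.92 years, so 81 years is 3.01 doublings.
2^3.01 ≈ 8.06; 8778 × 8.06 ≈ 71000 Mt.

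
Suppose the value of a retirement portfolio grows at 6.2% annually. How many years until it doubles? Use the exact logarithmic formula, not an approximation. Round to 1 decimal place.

t = ln(2) / ln(1 + 0.062) = 0.6931 / 0.060154 ≈ 11.52.

11.5 years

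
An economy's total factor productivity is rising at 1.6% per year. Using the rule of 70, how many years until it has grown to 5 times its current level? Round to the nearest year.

At 1.6% it doubles every 70/1.6 ≈ 43.75 years.
Reaching 5× takes log₂(5) ≈ 2.32 doublings.
2.32 × 43.75 ≈ 102 years.

roughly 102 years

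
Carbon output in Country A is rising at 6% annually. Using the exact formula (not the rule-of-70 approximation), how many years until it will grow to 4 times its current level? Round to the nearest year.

t = ln(4) / ln(1 + 0.06) = 1.3863 / 0.058269 ≈ 23.79.
≈ 24 years.

24 years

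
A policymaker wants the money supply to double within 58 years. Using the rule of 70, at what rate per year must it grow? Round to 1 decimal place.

70 / 58 ≈ 1.21, so about 1.2% per year.

roughly 1.2% per year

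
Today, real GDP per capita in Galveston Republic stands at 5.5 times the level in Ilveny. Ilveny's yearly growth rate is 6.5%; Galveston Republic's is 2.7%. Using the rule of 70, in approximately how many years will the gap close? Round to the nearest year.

≈ 45 years

What matters is the difference: 3.8 pp.
Rule of 70 on the gap: the ratio halves every 70/3.8 ≈ 18.42 years.
A 5.5 times gap takes log₂(5.5) ≈ 2.46 halvings to close: 2.46 × 18.42 ≈ 45 years.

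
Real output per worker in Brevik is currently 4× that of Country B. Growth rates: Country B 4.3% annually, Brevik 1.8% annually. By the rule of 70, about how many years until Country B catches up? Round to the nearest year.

≈ 56 years

The growth-rate gap is 4.3% − 1.8% = 2.5 percentage points.
So the ratio between them halves every 70/2.5 ≈ 28.00 years.
A 4× gap closes after 2 halvings: 2 × 28.00 ≈ 56 years.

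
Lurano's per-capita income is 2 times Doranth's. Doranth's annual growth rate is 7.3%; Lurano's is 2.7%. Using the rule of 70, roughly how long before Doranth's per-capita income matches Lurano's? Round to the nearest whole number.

Doranth gains on Lurano at 7.3% − 2.7% = 4.6 points a year.
At that relative rate the gap halves every 70/4.6 ≈ 15.22 years.
A 2 times gap closes after 1 halving: 1 × 15.22 ≈ 15 years.

roughly 15 years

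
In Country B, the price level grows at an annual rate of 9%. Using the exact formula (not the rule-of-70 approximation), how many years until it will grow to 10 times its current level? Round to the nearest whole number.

27 years

t = ln(10) / ln(1 + 0.09) = 2.3026 / 0.086178 ≈ 26.72.
≈ 27 years.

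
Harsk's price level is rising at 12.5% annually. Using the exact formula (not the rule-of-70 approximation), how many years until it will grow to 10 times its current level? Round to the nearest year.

t = ln(10) / ln(1 + 0.125) = 2.3026 / 0.117783 ≈ 19.55.
≈ 20 years.

20 years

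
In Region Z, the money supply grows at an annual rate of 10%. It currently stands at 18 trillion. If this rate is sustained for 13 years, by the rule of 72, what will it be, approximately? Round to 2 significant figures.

It doubles every 72/10 ≈ 7.20 years, so 13 years is 1.81 doublings.
2^1.81 ≈ 3.51; 18 × 3.51 ≈ 63 trillion.

roughly 63 trillion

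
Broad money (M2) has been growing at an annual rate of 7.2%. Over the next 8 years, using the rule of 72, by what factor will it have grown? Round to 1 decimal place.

around 1.7 times

Doubles every ≈ 10.00 years (72/7.2).
8 years is 0.80 doublings; 2^0.80 ≈ 1.7×.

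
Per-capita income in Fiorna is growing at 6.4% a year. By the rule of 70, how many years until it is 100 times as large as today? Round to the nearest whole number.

about 73 years

At 6.4% it doubles every 70/6.4 ≈ 10.94 years.
Reaching 100× takes log₂(100) ≈ 6.64 doublings.
6.64 × 10.94 ≈ 73 years.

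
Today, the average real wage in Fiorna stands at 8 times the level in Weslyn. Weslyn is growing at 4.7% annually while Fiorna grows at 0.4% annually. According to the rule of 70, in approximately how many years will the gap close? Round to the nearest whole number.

Weslyn gains on Fiorna at 4.7% − 0.4% = 4.3 points a year.
At that relative rate the gap halves every 70/4.3 ≈ 16.28 years.
An 8 times gap closes after 3 halvings: 3 × 16.28 ≈ 49 years.

around 49 years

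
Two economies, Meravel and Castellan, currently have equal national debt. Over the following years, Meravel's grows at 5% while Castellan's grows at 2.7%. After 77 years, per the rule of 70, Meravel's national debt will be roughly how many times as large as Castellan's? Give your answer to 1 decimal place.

roughly 5.8 times

Only the 2.3-point difference matters.
70/2.3 ≈ 30.43 years per doubling of the ratio; 77 years gives 2.53 doublings, so ≈ 5.8×.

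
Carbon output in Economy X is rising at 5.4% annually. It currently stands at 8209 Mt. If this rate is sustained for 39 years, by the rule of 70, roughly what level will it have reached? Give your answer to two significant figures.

≈ 66000 Mt

It doubles every 70/5.4 ≈ 12.96 years, so 39 years is 3.01 doublings.
2^3.01 ≈ 8.06; 8209 × 8.06 ≈ 66000 Mt.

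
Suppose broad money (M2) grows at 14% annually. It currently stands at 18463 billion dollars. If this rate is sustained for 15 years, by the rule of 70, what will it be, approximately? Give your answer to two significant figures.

Doubling time ≈ 70/14 = 5.00 years.
15 years is 15/5.00 ≈ 3.00 doublings, a factor of 2^3.00 ≈ 8.00.
18463 × 8.00 ≈ 150000 billion dollars.

around 150000 billion dollars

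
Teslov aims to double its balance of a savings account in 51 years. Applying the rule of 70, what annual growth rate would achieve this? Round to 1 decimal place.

approximately 1.4%

70 / 51 ≈ 1.37, so about 1.4% a year.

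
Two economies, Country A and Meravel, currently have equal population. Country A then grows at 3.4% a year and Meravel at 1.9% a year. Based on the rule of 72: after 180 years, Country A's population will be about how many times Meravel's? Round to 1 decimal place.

Rate gap = 3.4% − 1.9% = 1.5 points.
The ratio doubles every 72/1.5 ≈ 48.00 years.
180/48.00 ≈ 3.75 doublings → ratio ≈ 2^3.75 ≈ 13.5.

around 13.5 times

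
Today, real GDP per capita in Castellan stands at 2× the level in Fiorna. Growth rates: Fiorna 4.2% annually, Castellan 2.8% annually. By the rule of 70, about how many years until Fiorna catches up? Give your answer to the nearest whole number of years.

around 50 years

The growth-rate gap is 4.2% − 2.8% = 1.4 percentage points.
So the ratio between them halves every 70/1.4 ≈ 50.00 years.
A 2× gap closes after 1 halving: 1 × 50.00 ≈ 50 years.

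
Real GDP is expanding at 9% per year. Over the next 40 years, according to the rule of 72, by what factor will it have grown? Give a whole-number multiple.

about 32 times

At 9% one doubling takes ≈ 8.00 years; 40 years is 5 of them, so ×32.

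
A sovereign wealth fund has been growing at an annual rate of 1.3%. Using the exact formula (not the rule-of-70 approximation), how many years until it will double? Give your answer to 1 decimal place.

53.7 years

t = ln(2) / ln(1 + 0.013) = 0.6931 / 0.012916 ≈ 53.66.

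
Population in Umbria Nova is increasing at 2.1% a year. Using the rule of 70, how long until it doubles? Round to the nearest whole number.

At 2.1%, doubling takes about 70/2.1 = 33.33 years.

approximately 33 years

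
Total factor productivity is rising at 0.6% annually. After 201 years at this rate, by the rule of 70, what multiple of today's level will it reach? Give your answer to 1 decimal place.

Doubling time ≈ 70/0.6 = 116.67 years.
201 years / 116.67 ≈ 1.72 doublings → factor 2^1.72 ≈ 3.3.

around 3.3 times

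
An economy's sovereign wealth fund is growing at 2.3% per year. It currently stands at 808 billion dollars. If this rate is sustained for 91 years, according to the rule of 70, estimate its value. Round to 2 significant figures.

approximately 6400 billion dollars

Doubling time ≈ 70/2.3 = 30.43 years.
91 years is 91/30.43 ≈ 2.99 doublings, a factor of 2^2.99 ≈ 7.94.
808 × 7.94 ≈ 6400 billion dollars.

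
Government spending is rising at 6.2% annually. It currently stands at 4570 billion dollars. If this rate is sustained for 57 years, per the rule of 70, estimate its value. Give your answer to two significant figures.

around 150000 billion dollars

It doubles every 70/6.2 ≈ 11.29 years, so 57 years is 5.05 doublings.
2^5.05 ≈ 33.13; 4570 × 33.13 ≈ 150000 billion dollars.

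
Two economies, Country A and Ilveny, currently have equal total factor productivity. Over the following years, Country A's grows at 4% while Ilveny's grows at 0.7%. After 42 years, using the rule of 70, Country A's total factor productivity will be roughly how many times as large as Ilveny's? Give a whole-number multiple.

≈ 4 times

Only the 3.3-point difference matters.
70/3.3 ≈ 21.21 years per doubling of the ratio; 42 years gives 1.98 doublings, so ≈ 4×.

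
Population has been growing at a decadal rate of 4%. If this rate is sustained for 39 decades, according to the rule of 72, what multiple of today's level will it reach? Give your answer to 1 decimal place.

roughly 4.5 times

Doubles every ≈ 18.00 decades (72/4).
39 decades is 2.17 doublings; 2^2.17 ≈ 4.5×.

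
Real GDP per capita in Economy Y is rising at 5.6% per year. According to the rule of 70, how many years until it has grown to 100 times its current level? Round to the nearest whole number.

≈ 83 years

At 5.6% it doubles every 70/5.6 ≈ 12.50 years.
100× is log₂ 100 ≈ 6.64 doublings, so ≈ 6.64 × 12.50 = 83 years.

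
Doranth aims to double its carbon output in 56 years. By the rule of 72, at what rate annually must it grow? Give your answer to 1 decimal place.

72 / 56 ≈ 1.29, so about 1.3% annually.

roughly 1.3%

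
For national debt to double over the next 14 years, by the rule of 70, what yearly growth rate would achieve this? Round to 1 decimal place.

approximately 5.0%

70 / 14 ≈ 5.00, so about 5.0% per year.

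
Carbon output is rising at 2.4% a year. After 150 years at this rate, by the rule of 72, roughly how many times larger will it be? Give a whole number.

around 32 times

72/2.4 ≈ 30.00 years per doubling.
150 years fits 5 doublings: 2^5 = 32.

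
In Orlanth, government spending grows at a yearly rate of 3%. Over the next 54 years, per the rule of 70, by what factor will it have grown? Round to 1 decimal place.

≈ 5.0 times

Doubling time ≈ 70/3 = 23.33 years.
54 years / 23.33 ≈ 2.31 doublings → factor 2^2.31 ≈ 5.0.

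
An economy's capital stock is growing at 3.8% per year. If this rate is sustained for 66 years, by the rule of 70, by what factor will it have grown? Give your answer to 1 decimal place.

around 12.0 times

Doubles every ≈ 18.42 years (70/3.8).
66 years is 3.58 doublings; 2^3.58 ≈ 12.0×.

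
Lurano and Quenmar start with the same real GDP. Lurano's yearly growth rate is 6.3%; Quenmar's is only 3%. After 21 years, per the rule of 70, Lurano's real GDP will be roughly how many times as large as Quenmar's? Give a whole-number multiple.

around 2 times

Only the 3.3-point difference matters.
70/3.3 ≈ 21.21 years per doubling of the ratio; 21 years gives 0.99 doublings, so ≈ 2×.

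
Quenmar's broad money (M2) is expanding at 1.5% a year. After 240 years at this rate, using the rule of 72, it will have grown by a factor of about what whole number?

Doubling time ≈ 72/1.5 = 48.00 years.
240/48.00 ≈ 5 doublings, so about 2^5 = 32×.

≈ 32 times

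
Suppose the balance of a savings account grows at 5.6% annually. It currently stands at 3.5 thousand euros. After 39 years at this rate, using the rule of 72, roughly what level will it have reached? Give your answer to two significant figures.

≈ 29 thousand euros

Doubling time ≈ 72/5.6 = 12.86 years.
39 years is 39/12.86 ≈ 3.03 doublings, a factor of 2^3.03 ≈ 8.17.
3.5 × 8.17 ≈ 29 thousand euros.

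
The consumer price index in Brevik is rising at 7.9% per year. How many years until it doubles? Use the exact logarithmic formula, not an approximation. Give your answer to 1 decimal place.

t = ln(2) / ln(1 + 0.079) = 0.6931 / 0.076035 ≈ 9.12.

9.1 years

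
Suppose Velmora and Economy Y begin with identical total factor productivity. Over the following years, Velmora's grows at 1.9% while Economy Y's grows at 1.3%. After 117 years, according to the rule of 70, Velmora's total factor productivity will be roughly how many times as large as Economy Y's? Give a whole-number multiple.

Rate gap = 1.9% − 1.3% = 0.6 points.
The ratio doubles every 70/0.6 ≈ 116.67 years.
117/116.67 ≈ 1.00 doublings → ratio ≈ 2^1.00 ≈ 2.

≈ 2 times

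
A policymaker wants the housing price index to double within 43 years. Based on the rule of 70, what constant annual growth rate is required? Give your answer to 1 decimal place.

70 / 43 ≈ 1.63, so about 1.6% annually.

about 1.6%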